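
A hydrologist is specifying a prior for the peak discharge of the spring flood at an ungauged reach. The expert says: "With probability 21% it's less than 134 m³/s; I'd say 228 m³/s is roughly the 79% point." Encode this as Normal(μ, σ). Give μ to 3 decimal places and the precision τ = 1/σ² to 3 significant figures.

The p-quantile of Normal(μ,σ) is μ + z_p·σ, with z_{0.21} = -0.8064 and z_{0.79} = 0.8064.
Eliminate σ: μ = (z₂·x₁ − z₁·x₂)/(z₂ − z₁) = (0.8064·134 − (-0.8064)·228)/1.613 = 181.000.
Then σ = (x₂ − x₁)/(z₂ − z₁) = (228 − 134)/1.613 = 58.282.
Precision τ = 1/σ² = 1/58.28² = 0.000294.

μ = 181.000, τ = 0.000294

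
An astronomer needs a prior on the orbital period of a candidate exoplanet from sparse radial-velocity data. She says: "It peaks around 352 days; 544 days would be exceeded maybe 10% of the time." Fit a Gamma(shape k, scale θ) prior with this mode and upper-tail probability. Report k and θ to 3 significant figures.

Gamma(k,θ) with k>1 has mode (k−1)θ, so θ = 352/(k−1).
Need P(X < 544) = 0.9 with θ tied to k this way. Start at k = 2, θ = 352: P(X<544) ≈ 0.457.
Too low — raise k to concentrate. Iterating converges to k ≈ 10.9.
Then θ = 352/(10.9−1) ≈ 35.7.

k ≈ 10.9, θ ≈ 35.7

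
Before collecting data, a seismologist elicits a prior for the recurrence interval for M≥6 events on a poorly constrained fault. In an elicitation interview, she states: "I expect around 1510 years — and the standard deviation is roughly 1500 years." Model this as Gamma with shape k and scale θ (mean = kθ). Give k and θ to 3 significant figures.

For Gamma(k, scale θ): mean = kθ, variance = kθ², so CV = 1/√k.
CV = SD/mean = 1500/1510 = 0.9934, hence k = 1/CV² = 1.01.
Then θ = mean/k = 1510/1.01 = 1490.

k ≈ 1.01, θ ≈ 1490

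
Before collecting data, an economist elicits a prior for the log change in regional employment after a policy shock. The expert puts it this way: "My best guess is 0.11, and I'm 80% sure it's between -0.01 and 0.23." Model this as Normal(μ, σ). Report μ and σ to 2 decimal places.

μ = 0.11, σ = 0.09

A symmetric 80% interval runs μ ± z·σ with z = 1.282.
Half-width = 0.12, so σ = 0.12/1.282 = 0.09.
μ is the stated best guess, 0.11.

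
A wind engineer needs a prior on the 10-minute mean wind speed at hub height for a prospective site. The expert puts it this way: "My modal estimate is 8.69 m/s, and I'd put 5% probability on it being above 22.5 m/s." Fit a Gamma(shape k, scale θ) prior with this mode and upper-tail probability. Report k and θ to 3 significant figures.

k ≈ 3.99, θ ≈ 2.91

Gamma(k,θ) with k>1 has mode (k−1)θ, so θ = 8.69/(k−1).
Need P(X < 22.5) = 0.95 with θ tied to k this way. Start at k = 2, θ = 8.69: P(X<22.5) ≈ 0.731.
Too low — raise k to concentrate. Iterating converges to k ≈ 3.99.
Then θ = 8.69/(3.99−1) ≈ 2.91.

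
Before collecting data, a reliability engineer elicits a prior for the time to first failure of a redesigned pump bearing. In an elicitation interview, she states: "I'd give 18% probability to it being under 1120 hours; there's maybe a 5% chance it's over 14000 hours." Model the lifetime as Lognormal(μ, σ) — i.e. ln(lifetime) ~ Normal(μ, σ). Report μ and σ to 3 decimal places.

μ ≈ 7.924, σ ≈ 0.987

If T ~ Lognormal(μ,σ) then ln T ~ Normal(μ,σ), so the p-quantile of ln T is μ + z_p·σ.
ln(1120) = 7.021 and ln(14000) = 9.547; z_{0.18} = -0.9154, z_{0.95} = 1.645.
σ = (9.547 − 7.021)/(1.645 − (-0.9154)) = 0.987.
μ = 7.021 − (-0.9154)·0.987 = 7.924.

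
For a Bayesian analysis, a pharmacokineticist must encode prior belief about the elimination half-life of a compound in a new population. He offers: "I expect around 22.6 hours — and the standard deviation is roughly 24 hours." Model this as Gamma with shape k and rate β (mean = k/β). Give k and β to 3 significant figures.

k ≈ 0.887, β ≈ 0.0392

For Gamma(k, rate β): mean = k/β, variance = k/β², so CV = 1/√k.
CV = SD/mean = 24/22.6 = 1.062, hence k = 1/CV² = 0.887.
Then β = k/mean = 0.887/22.6 = 0.0392.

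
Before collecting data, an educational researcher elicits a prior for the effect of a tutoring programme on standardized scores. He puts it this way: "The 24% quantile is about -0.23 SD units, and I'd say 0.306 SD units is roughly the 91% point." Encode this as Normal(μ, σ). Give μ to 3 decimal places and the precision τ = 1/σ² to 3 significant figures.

The p-quantile of Normal(μ,σ) is μ + z_p·σ, with z_{0.24} = -0.7063 and z_{0.91} = 1.341.
Eliminate σ: μ = (z₂·x₁ − z₁·x₂)/(z₂ − z₁) = (1.341·-0.23 − (-0.7063)·0.306)/2.047 = -0.045.
Then σ = (x₂ − x₁)/(z₂ − z₁) = (0.306 − -0.23)/2.047 = 0.262.
Precision τ = 1/σ² = 1/0.2618² = 14.6.

μ = -0.045, τ = 14.6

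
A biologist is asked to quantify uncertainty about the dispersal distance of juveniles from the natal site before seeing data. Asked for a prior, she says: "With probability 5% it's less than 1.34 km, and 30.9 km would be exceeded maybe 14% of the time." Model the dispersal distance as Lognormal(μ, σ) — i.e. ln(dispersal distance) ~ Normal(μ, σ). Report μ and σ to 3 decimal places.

μ ≈ 2.187, σ ≈ 1.152

If T ~ Lognormal(μ,σ) then ln T ~ Normal(μ,σ), so the p-quantile of ln T is μ + z_p·σ.
ln(1.34) = 0.2927 and ln(30.9) = 3.431; z_{0.05} = -1.645, z_{0.86} = 1.08.
σ = (3.431 − 0.2927)/(1.08 − (-1.645)) = 1.152.
μ = 0.2927 − (-1.645)·1.152 = 2.187.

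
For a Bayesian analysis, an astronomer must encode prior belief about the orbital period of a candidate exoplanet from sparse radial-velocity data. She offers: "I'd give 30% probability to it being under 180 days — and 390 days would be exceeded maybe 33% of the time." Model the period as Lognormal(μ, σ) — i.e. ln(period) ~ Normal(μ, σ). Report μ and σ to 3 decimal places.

μ ≈ 5.613, σ ≈ 0.802

If T ~ Lognormal(μ,σ) then ln T ~ Normal(μ,σ), so the p-quantile of ln T is μ + z_p·σ.
ln(180) = 5.193 and ln(390) = 5.966; z_{0.3} = -0.5244, z_{0.67} = 0.4399.
σ = (5.966 − 5.193)/(0.4399 − (-0.5244)) = 0.802.
μ = 5.193 − (-0.5244)·0.802 = 5.613.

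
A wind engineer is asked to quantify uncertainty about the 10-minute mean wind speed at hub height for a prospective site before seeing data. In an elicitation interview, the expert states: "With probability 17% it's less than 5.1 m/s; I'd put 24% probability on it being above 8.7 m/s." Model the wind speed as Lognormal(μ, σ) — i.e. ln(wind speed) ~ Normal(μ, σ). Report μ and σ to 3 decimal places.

If T ~ Lognormal(μ,σ) then ln T ~ Normal(μ,σ), so the p-quantile of ln T is μ + z_p·σ.
ln(5.1) = 1.629 and ln(8.7) = 2.163; z_{0.17} = -0.9542, z_{0.76} = 0.7063.
σ = (2.163 − 1.629)/(0.7063 − (-0.9542)) = 0.322.
μ = 1.629 − (-0.9542)·0.322 = 1.936.

μ ≈ 1.936, σ ≈ 0.322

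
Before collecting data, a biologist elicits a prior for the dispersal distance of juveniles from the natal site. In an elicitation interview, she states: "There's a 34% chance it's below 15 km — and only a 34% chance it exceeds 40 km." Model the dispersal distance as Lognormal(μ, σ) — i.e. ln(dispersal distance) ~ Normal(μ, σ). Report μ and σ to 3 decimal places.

If T ~ Lognormal(μ,σ) then ln T ~ Normal(μ,σ), so the p-quantile of ln T is μ + z_p·σ.
ln(15) = 2.708 and ln(40) = 3.689; z_{0.34} = -0.4125, z_{0.66} = 0.4125.
σ = (3.689 − 2.708)/(0.4125 − (-0.4125)) = 1.189.
μ = 2.708 − (-0.4125)·1.189 = 3.198.

μ ≈ 3.198, σ ≈ 1.189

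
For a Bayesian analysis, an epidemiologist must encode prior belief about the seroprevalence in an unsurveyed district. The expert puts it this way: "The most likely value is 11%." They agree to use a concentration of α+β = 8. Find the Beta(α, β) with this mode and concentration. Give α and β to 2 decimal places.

α = 1.66, β = 6.34

For α,β > 1 the Beta mode is (α−1)/(α+β−2). With α+β = 8, the mode is (α−1)/6.
Set (α−1)/6 = 0.11 → α = 1 + 0.11·6 = 1.66.
β = 8 − α = 6.34.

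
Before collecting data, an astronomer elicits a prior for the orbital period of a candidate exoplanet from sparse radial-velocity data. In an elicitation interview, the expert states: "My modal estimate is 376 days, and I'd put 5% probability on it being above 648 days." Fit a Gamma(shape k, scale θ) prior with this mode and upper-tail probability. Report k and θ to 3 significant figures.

Gamma(k,θ) with k>1 has mode (k−1)θ, so θ = 376/(k−1).
Need P(X < 648) = 0.95 with θ tied to k this way. Start at k = 2, θ = 376: P(X<648) ≈ 0.514.
Too low — raise k to concentrate. Iterating converges to k ≈ 10.4.
Then θ = 376/(10.4−1) ≈ 39.9.

k ≈ 10.4, θ ≈ 39.9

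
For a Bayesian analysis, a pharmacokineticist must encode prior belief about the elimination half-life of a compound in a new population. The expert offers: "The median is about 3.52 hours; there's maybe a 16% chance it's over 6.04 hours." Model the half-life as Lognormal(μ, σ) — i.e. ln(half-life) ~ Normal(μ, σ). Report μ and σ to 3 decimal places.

μ ≈ 1.258, σ ≈ 0.543

If T ~ Lognormal(μ,σ) then ln T ~ Normal(μ,σ), so the p-quantile of ln T is μ + z_p·σ.
ln(3.52) = 1.258 and ln(6.04) = 1.798; z_{0.5} = 0, z_{0.84} = 0.9945.
σ = (1.798 − 1.258)/(0.9945 − (0)) = 0.543.
μ = 1.258 − (0)·0.543 = 1.258.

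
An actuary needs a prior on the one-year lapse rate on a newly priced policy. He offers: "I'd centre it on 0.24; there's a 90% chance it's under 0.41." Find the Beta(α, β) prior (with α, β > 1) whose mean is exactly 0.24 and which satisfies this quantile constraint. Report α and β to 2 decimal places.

With mean 0.24 fixed, write α = 0.24s, β = 0.76s where s = α+β.
Need P(θ < 0.41) = 0.9 under Beta(0.24s, 0.76s). Normal approximation: (q−m)/√(m(1−m)/s) ≈ z_{0.9} = 1.28, so s ≈ 0.24·0.76·(1.28)²/(0.41−0.24)² = 10.4.
At s = 10.4: P(θ<0.41) ≈ 0.894. Adjusting to match 0.9 gives s ≈ 11.06.
So α = 0.24·11.06 ≈ 2.65, β = 0.76·11.06 ≈ 8.40.

α ≈ 2.65, β ≈ 8.40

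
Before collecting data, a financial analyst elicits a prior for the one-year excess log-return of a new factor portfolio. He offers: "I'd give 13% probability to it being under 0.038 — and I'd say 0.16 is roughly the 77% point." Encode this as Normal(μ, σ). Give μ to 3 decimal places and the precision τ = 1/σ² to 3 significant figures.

μ = 0.112, τ = 234

For Normal(μ,σ), the p-quantile is μ + z_p·σ. Here z_{0.13} = -1.126, z_{0.77} = 0.7388.
So 0.038 = μ − 1.126σ and 0.16 = μ + 0.7388σ.
Subtracting: σ = (0.16 − 0.038)/(0.7388 − (-1.126)) = 0.065.
Then μ = 0.038 − (-1.126)·0.065 = 0.112.
Precision τ = 1/σ² = 1/0.06541² = 234.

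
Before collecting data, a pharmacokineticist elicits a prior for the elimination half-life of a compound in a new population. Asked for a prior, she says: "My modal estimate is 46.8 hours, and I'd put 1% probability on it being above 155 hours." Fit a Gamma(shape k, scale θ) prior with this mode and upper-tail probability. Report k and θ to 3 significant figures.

k ≈ 4.06, θ ≈ 15.3

Gamma(k,θ) with k>1 has mode (k−1)θ, so θ = 46.8/(k−1).
Need P(X < 155) = 0.99 with θ tied to k this way. Start at k = 2, θ = 46.8: P(X<155) ≈ 0.843.
Too low — raise k to concentrate. Iterating converges to k ≈ 4.06.
Then θ = 46.8/(4.06−1) ≈ 15.3.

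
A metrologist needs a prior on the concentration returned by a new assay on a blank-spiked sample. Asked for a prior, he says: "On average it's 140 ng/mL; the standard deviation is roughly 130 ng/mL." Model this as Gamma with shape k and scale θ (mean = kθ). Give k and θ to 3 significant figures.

For Gamma(k, scale θ): mean = kθ, variance = kθ², so CV = 1/√k.
CV = SD/mean = 130/140 = 0.9286, hence k = 1/CV² = 1.16.
Then θ = mean/k = 140/1.16 = 121.

k ≈ 1.16, θ ≈ 121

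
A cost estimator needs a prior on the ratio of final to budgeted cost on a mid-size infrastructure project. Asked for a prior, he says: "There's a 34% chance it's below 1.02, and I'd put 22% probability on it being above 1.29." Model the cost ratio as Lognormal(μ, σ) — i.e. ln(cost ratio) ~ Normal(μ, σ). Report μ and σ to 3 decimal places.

μ ≈ 0.102, σ ≈ 0.198

If T ~ Lognormal(μ,σ) then ln T ~ Normal(μ,σ), so the p-quantile of ln T is μ + z_p·σ.
ln(1.02) = 0.0198 and ln(1.29) = 0.2546; z_{0.34} = -0.4125, z_{0.78} = 0.7722.
σ = (0.2546 − 0.0198)/(0.7722 − (-0.4125)) = 0.198.
μ = 0.0198 − (-0.4125)·0.198 = 0.102.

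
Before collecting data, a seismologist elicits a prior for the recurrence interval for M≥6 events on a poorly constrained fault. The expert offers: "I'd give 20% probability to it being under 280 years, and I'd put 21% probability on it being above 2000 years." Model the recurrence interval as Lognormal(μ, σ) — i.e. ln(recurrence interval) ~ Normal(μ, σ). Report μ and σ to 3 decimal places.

μ ≈ 6.639, σ ≈ 1.193

If T ~ Lognormal(μ,σ) then ln T ~ Normal(μ,σ), so the p-quantile of ln T is μ + z_p·σ.
ln(280) = 5.635 and ln(2000) = 7.601; z_{0.2} = -0.8416, z_{0.79} = 0.8064.
σ = (7.601 − 5.635)/(0.8064 − (-0.8416)) = 1.193.
μ = 5.635 − (-0.8416)·1.193 = 6.639.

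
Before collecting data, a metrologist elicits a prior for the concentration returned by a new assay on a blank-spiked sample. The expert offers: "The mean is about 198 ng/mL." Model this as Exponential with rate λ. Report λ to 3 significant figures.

Exponential mean = 1/λ, so λ = 1/198.0 = 0.00505.

λ ≈ 0.00505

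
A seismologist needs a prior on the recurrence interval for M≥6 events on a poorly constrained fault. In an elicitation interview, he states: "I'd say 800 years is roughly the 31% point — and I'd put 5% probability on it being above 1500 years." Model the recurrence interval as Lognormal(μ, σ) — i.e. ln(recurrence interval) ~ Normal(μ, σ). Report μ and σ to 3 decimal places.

μ ≈ 6.830, σ ≈ 0.294

If T ~ Lognormal(μ,σ) then ln T ~ Normal(μ,σ), so the p-quantile of ln T is μ + z_p·σ.
ln(800) = 6.685 and ln(1500) = 7.313; z_{0.31} = -0.4959, z_{0.95} = 1.645.
σ = (7.313 − 6.685)/(1.645 − (-0.4959)) = 0.294.
μ = 6.685 − (-0.4959)·0.294 = 6.830.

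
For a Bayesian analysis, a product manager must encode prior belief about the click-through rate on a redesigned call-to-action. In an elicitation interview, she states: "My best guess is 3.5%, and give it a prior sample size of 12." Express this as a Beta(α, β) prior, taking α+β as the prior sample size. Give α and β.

α = 0.42, β = 11.58

Under the effective-sample-size interpretation, Beta(α, β) has prior mean α/(α+β) and prior sample size α+β.
So α+β = 12 and α/(α+β) = 0.035, giving α = 0.035·12 = 0.42 and β = 12 − 0.42 = 11.58.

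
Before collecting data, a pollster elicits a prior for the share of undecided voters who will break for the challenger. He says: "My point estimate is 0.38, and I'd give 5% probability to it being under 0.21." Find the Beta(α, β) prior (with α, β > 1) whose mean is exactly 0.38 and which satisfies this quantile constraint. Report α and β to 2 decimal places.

α ≈ 7.35, β ≈ 11.99

With mean 0.38 fixed, write α = 0.38s, β = 0.62s where s = α+β.
Need P(θ < 0.21) = 0.05 under Beta(0.38s, 0.62s). Normal approximation: (q−m)/√(m(1−m)/s) ≈ z_{0.05} = -1.64, so s ≈ 0.38·0.62·(-1.64)²/(0.21−0.38)² = 22.1.
At s = 22.1: P(θ<0.21) ≈ 0.039. Adjusting to match 0.05 gives s ≈ 19.33.
So α = 0.38·19.33 ≈ 7.35, β = 0.62·19.33 ≈ 11.99.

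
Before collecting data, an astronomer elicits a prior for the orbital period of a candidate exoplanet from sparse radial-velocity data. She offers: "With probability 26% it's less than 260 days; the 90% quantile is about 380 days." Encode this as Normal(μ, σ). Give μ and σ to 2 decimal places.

For Normal(μ,σ), the p-quantile is μ + z_p·σ. Here z_{0.26} = -0.6433, z_{0.9} = 1.282.
So 260 = μ − 0.6433σ and 380 = μ + 1.282σ.
Subtracting: σ = (380 − 260)/(1.282 − (-0.6433)) = 62.34.
Then μ = 260 − (-0.6433)·62.34 = 300.11.

μ = 300.11, σ = 62.34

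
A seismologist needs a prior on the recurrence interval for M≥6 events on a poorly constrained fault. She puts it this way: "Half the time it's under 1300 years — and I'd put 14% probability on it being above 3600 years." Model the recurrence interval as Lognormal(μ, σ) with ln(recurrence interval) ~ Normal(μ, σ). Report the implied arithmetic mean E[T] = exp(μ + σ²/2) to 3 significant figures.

E[T] ≈ 2030 years

If T ~ Lognormal(μ,σ) then ln T ~ Normal(μ,σ), so the p-quantile of ln T is μ + z_p·σ.
ln(1300) = 7.17 and ln(3600) = 8.189; z_{0.5} = 0, z_{0.86} = 1.08.
σ = (8.189 − 7.17)/(1.08 − (0)) = 0.943.
μ = 7.17 − (0)·0.943 = 7.170.
E[T] = exp(μ + σ²/2) = exp(7.170 + 0.4445) = 2030 years.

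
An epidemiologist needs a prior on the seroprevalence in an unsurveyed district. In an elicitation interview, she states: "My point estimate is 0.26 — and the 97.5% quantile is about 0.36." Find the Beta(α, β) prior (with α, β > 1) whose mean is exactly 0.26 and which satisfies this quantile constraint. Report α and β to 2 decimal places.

α ≈ 21.13, β ≈ 60.14

With mean 0.26 fixed, write α = 0.26s, β = 0.74s where s = α+β.
Need P(θ < 0.36) = 0.975 under Beta(0.26s, 0.74s). Normal approximation: (q−m)/√(m(1−m)/s) ≈ z_{0.975} = 1.96, so s ≈ 0.26·0.74·(1.96)²/(0.36−0.26)² = 73.9.
At s = 73.9: P(θ<0.36) ≈ 0.969. Adjusting to match 0.975 gives s ≈ 81.27.
So α = 0.26·81.27 ≈ 21.13, β = 0.74·81.27 ≈ 60.14.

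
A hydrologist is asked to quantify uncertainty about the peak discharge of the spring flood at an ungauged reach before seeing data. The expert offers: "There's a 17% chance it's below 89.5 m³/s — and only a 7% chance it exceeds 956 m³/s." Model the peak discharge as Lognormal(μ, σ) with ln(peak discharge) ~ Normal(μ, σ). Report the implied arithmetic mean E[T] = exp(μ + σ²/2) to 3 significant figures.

E[T] ≈ 365 m³/s

If T ~ Lognormal(μ,σ) then ln T ~ Normal(μ,σ), so the p-quantile of ln T is μ + z_p·σ.
ln(89.5) = 4.494 and ln(956) = 6.863; z_{0.17} = -0.9542, z_{0.93} = 1.476.
σ = (6.863 − 4.494)/(1.476 − (-0.9542)) = 0.975.
μ = 4.494 − (-0.9542)·0.975 = 5.424.
E[T] = exp(μ + σ²/2) = exp(5.424 + 0.4750) = 365 m³/s.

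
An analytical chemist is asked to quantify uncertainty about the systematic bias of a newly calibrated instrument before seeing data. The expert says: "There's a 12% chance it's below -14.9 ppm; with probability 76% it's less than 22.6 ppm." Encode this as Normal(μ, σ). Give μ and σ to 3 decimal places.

μ = 8.521, σ = 19.933

The p-quantile of Normal(μ,σ) is μ + z_p·σ, with z_{0.12} = -1.175 and z_{0.76} = 0.7063.
Eliminate σ: μ = (z₂·x₁ − z₁·x₂)/(z₂ − z₁) = (0.7063·-14.9 − (-1.175)·22.6)/1.881 = 8.521.
Then σ = (x₂ − x₁)/(z₂ − z₁) = (22.6 − -14.9)/1.881 = 19.933.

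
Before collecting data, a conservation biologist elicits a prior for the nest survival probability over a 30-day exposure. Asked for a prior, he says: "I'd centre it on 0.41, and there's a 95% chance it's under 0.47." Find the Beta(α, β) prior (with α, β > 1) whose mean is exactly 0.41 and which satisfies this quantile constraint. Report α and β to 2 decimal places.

With mean 0.41 fixed, write α = 0.41s, β = 0.59s where s = α+β.
Need P(θ < 0.47) = 0.95 under Beta(0.41s, 0.59s). Normal approximation: (q−m)/√(m(1−m)/s) ≈ z_{0.95} = 1.64, so s ≈ 0.41·0.59·(1.64)²/(0.47−0.41)² = 181.8.
At s = 181.8: P(θ<0.47) ≈ 0.949. Adjusting to match 0.95 gives s ≈ 184.33.
So α = 0.41·184.33 ≈ 75.58, β = 0.59·184.33 ≈ 108.75.

α ≈ 75.58, β ≈ 108.75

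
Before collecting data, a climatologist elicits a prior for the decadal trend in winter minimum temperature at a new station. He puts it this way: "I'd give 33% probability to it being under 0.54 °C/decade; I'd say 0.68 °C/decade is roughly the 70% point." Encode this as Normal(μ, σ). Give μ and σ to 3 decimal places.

μ = 0.604, σ = 0.145

The p-quantile of Normal(μ,σ) is μ + z_p·σ, with z_{0.33} = -0.4399 and z_{0.7} = 0.5244.
Eliminate σ: μ = (z₂·x₁ − z₁·x₂)/(z₂ − z₁) = (0.5244·0.54 − (-0.4399)·0.68)/0.9643 = 0.604.
Then σ = (x₂ − x₁)/(z₂ − z₁) = (0.68 − 0.54)/0.9643 = 0.145.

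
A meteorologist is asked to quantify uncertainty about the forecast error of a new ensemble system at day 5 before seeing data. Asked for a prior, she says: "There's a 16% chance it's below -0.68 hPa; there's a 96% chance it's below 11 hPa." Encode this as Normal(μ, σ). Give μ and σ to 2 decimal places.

μ = 3.55, σ = 4.25

For Normal(μ,σ), the p-quantile is μ + z_p·σ. Here z_{0.16} = -0.9945, z_{0.96} = 1.751.
So -0.68 = μ − 0.9945σ and 11 = μ + 1.751σ.
Subtracting: σ = (11 − -0.68)/(1.751 − (-0.9945)) = 4.25.
Then μ = -0.68 − (-0.9945)·4.25 = 3.55.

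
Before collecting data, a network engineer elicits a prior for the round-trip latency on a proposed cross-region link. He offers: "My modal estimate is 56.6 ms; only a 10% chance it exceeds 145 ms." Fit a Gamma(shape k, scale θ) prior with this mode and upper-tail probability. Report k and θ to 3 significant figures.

Gamma(k,θ) with k>1 has mode (k−1)θ, so θ = 56.6/(k−1).
Need P(X < 145) = 0.9 with θ tied to k this way. Start at k = 2, θ = 56.6: P(X<145) ≈ 0.725.
Too low — raise k to concentrate. Iterating converges to k ≈ 3.17.
Then θ = 56.6/(3.17−1) ≈ 26.1.

k ≈ 3.17, θ ≈ 26.1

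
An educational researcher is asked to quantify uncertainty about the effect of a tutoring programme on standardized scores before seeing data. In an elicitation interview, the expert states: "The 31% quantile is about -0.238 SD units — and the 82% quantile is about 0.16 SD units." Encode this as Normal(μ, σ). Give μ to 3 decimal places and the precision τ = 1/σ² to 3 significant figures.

For Normal(μ,σ), the p-quantile is μ + z_p·σ. Here z_{0.31} = -0.4959, z_{0.82} = 0.9154.
So -0.238 = μ − 0.4959σ and 0.16 = μ + 0.9154σ.
Subtracting: σ = (0.16 − -0.238)/(0.9154 − (-0.4959)) = 0.282.
Then μ = -0.238 − (-0.4959)·0.282 = -0.098.
Precision τ = 1/σ² = 1/0.282² = 12.6.

μ = -0.098, τ = 12.6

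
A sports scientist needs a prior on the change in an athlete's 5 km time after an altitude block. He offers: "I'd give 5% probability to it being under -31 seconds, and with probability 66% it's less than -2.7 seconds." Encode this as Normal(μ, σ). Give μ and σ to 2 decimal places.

The p-quantile of Normal(μ,σ) is μ + z_p·σ, with z_{0.05} = -1.645 and z_{0.66} = 0.4125.
Eliminate σ: μ = (z₂·x₁ − z₁·x₂)/(z₂ − z₁) = (0.4125·-31 − (-1.645)·-2.7)/2.057 = -8.37.
Then σ = (x₂ − x₁)/(z₂ − z₁) = (-2.7 − -31)/2.057 = 13.76.

μ = -8.37, σ = 13.76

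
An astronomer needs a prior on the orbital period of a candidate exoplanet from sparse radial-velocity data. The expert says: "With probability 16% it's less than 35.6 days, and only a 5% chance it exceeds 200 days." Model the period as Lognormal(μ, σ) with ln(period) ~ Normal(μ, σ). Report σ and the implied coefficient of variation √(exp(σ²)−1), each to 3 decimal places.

If T ~ Lognormal(μ,σ) then ln T ~ Normal(μ,σ), so the p-quantile of ln T is μ + z_p·σ.
ln(35.6) = 3.572 and ln(200) = 5.298; z_{0.16} = -0.9945, z_{0.95} = 1.645.
σ = (5.298 − 3.572)/(1.645 − (-0.9945)) = 0.654.
μ = 3.572 − (-0.9945)·0.654 = 4.223.
CV = √(exp(σ²)−1) = √(exp(0.4276)−1) = 0.731.

σ ≈ 0.654, CV ≈ 0.731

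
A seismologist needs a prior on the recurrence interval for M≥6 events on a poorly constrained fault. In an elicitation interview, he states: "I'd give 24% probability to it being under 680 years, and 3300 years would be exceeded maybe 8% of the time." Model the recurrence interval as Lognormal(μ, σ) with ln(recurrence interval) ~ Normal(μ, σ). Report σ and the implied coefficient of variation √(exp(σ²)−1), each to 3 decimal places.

σ ≈ 0.748, CV ≈ 0.866

If T ~ Lognormal(μ,σ) then ln T ~ Normal(μ,σ), so the p-quantile of ln T is μ + z_p·σ.
ln(680) = 6.522 and ln(3300) = 8.102; z_{0.24} = -0.7063, z_{0.92} = 1.405.
σ = (8.102 − 6.522)/(1.405 − (-0.7063)) = 0.748.
μ = 6.522 − (-0.7063)·0.748 = 7.050.
CV = √(exp(σ²)−1) = √(exp(0.5597)−1) = 0.866.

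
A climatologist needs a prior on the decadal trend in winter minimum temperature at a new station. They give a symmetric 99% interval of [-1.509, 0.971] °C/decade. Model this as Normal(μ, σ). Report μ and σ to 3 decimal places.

A symmetric 99% interval runs μ ± z·σ with z = 2.576.
Half-width = 1.24, so σ = 1.24/2.576 = 0.481.
μ is the interval midpoint, -0.269.

μ = -0.269, σ = 0.481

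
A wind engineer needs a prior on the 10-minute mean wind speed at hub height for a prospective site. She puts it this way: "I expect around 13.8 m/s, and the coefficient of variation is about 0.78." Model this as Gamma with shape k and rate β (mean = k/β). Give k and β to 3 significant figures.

k ≈ 1.64, β ≈ 0.119

For Gamma(k, rate β): mean = k/β, variance = k/β², so CV = 1/√k.
CV = 0.78, hence k = 1/CV² = 1.64.
Then β = k/mean = 1.64/13.8 = 0.119.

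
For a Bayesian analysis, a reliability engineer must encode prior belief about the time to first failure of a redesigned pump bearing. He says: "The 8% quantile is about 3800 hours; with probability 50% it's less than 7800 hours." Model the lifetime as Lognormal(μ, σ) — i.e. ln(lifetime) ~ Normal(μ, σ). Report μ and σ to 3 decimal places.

μ ≈ 8.962, σ ≈ 0.512

If T ~ Lognormal(μ,σ) then ln T ~ Normal(μ,σ), so the p-quantile of ln T is μ + z_p·σ.
ln(3800) = 8.243 and ln(7800) = 8.962; z_{0.08} = -1.405, z_{0.5} = 0.
σ = (8.962 − 8.243)/(0 − (-1.405)) = 0.512.
μ = 8.243 − (-1.405)·0.512 = 8.962.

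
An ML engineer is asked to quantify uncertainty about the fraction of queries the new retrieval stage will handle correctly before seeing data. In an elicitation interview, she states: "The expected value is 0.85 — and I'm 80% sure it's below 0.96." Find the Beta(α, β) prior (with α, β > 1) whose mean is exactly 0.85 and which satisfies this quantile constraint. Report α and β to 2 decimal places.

α ≈ 5.85, β ≈ 1.03

With mean 0.85 fixed, write α = 0.85s, β = 0.15s where s = α+β.
Need P(θ < 0.96) = 0.8 under Beta(0.85s, 0.15s). Normal approximation: (q−m)/√(m(1−m)/s) ≈ z_{0.8} = 0.842, so s ≈ 0.85·0.15·(0.842)²/(0.96−0.85)² = 7.5.
At s = 7.5: P(θ<0.96) ≈ 0.816. Adjusting to match 0.8 gives s ≈ 6.89.
So α = 0.85·6.89 ≈ 5.85, β = 0.15·6.89 ≈ 1.03.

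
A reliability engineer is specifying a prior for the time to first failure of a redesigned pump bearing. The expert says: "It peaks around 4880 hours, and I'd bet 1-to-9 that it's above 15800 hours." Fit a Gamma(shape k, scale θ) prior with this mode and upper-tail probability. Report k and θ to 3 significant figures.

Gamma(k,θ) with k>1 has mode (k−1)θ, so θ = 4880/(k−1).
Need P(X < 15800) = 0.9 with θ tied to k this way. Start at k = 2, θ = 4880: P(X<15800) ≈ 0.834.
Too low — raise k to concentrate. Iterating converges to k ≈ 2.37.
Then θ = 4880/(2.37−1) ≈ 3570.

k ≈ 2.37, θ ≈ 3570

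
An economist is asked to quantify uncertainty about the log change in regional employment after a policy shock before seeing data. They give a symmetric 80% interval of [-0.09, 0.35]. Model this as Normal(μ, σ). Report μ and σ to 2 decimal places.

A symmetric 80% interval runs μ ± z·σ with z = 1.282.
Half-width = 0.22, so σ = 0.22/1.282 = 0.17.
μ is the interval midpoint, 0.13.

μ = 0.13, σ = 0.17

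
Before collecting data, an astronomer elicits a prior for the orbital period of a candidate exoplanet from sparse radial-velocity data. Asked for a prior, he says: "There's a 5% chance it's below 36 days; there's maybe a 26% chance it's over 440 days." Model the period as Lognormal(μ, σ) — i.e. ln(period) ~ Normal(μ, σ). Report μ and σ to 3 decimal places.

If T ~ Lognormal(μ,σ) then ln T ~ Normal(μ,σ), so the p-quantile of ln T is μ + z_p·σ.
ln(36) = 3.584 and ln(440) = 6.087; z_{0.05} = -1.645, z_{0.74} = 0.6433.
σ = (6.087 − 3.584)/(0.6433 − (-1.645)) = 1.094.
μ = 3.584 − (-1.645)·1.094 = 5.383.

μ ≈ 5.383, σ ≈ 1.094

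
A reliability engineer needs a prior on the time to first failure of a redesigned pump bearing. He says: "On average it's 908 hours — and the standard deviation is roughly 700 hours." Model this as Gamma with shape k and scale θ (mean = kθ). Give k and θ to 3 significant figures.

k ≈ 1.68, θ ≈ 540

For Gamma(k, scale θ): mean = kθ, variance = kθ², so CV = 1/√k.
CV = SD/mean = 700/908 = 0.7709, hence k = 1/CV² = 1.68.
Then θ = mean/k = 908/1.68 = 540.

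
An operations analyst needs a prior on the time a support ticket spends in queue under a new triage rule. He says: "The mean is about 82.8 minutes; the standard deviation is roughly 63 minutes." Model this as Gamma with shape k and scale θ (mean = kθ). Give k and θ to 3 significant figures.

k ≈ 1.73, θ ≈ 47.9

For Gamma(k, scale θ): mean = kθ, variance = kθ², so CV = 1/√k.
CV = SD/mean = 63/82.8 = 0.7609, hence k = 1/CV² = 1.73.
Then θ = mean/k = 82.8/1.73 = 47.9.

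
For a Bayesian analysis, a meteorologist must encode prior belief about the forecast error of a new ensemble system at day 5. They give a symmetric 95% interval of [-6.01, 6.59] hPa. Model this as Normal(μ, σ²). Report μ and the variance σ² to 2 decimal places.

μ = 0.29, σ² = 10.33

A symmetric 95% interval runs μ ± z·σ with z = 1.96.
Half-width = 6.3, so σ = 6.3/1.96 = 3.214 and σ² = 10.33.
μ is the interval midpoint, 0.29.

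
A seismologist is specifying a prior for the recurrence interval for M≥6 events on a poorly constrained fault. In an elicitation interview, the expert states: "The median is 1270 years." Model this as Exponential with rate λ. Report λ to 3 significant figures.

Exponential median = ln 2 / λ, so λ = ln 2 / 1270.0 = 0.000546.

λ ≈ 0.000546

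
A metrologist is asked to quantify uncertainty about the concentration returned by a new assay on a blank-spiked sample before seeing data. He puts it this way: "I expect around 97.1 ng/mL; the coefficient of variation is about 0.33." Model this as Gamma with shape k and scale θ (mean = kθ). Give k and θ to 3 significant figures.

k ≈ 9.18, θ ≈ 10.6

For Gamma(k, scale θ): mean = kθ, variance = kθ², so CV = 1/√k.
CV = 0.33, hence k = 1/CV² = 9.18.
Then θ = mean/k = 97.1/9.18 = 10.6.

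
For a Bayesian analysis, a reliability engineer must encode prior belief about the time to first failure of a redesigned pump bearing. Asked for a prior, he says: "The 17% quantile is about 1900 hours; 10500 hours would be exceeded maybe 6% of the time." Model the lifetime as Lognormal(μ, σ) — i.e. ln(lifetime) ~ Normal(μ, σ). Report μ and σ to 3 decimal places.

μ ≈ 8.200, σ ≈ 0.681

If T ~ Lognormal(μ,σ) then ln T ~ Normal(μ,σ), so the p-quantile of ln T is μ + z_p·σ.
ln(1900) = 7.55 and ln(10500) = 9.259; z_{0.17} = -0.9542, z_{0.94} = 1.555.
σ = (9.259 − 7.55)/(1.555 − (-0.9542)) = 0.681.
μ = 7.55 − (-0.9542)·0.681 = 8.200.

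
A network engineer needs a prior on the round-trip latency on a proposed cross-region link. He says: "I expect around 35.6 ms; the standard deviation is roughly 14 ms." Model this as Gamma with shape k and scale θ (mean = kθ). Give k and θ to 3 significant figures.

For Gamma(k, scale θ): mean = kθ, variance = kθ², so CV = 1/√k.
CV = SD/mean = 14/35.6 = 0.3933, hence k = 1/CV² = 6.47.
Then θ = mean/k = 35.6/6.47 = 5.51.

k ≈ 6.47, θ ≈ 5.51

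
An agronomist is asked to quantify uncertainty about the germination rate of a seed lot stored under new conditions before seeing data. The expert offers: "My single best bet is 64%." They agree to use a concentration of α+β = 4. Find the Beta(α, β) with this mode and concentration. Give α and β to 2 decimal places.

For α,β > 1 the Beta mode is (α−1)/(α+β−2). With α+β = 4, the mode is (α−1)/2.
Set (α−1)/2 = 0.64 → α = 1 + 0.64·2 = 2.28.
β = 4 − α = 1.72.

α = 2.28, β = 1.72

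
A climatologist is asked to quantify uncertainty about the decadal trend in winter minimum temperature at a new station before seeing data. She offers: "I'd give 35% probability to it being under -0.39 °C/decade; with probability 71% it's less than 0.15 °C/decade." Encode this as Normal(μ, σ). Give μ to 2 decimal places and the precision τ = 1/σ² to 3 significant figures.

μ = -0.17, τ = 3.02

The p-quantile of Normal(μ,σ) is μ + z_p·σ, with z_{0.35} = -0.3853 and z_{0.71} = 0.5534.
Eliminate σ: μ = (z₂·x₁ − z₁·x₂)/(z₂ − z₁) = (0.5534·-0.39 − (-0.3853)·0.15)/0.9387 = -0.17.
Then σ = (x₂ − x₁)/(z₂ − z₁) = (0.15 − -0.39)/0.9387 = 0.58.
Precision τ = 1/σ² = 1/0.5753² = 3.02.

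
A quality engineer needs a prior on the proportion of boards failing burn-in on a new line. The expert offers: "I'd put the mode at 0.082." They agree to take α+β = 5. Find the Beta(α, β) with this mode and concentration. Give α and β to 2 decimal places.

For α,β > 1 the Beta mode is (α−1)/(α+β−2). With α+β = 5, the mode is (α−1)/3.
Set (α−1)/3 = 0.082 → α = 1 + 0.082·3 = 1.25.
β = 5 − α = 3.75.

α = 1.25, β = 3.75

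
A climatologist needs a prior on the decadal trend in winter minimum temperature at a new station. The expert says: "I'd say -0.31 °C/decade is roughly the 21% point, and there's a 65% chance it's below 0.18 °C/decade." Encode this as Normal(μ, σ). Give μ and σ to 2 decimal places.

μ = 0.02, σ = 0.41

The p-quantile of Normal(μ,σ) is μ + z_p·σ, with z_{0.21} = -0.8064 and z_{0.65} = 0.3853.
Eliminate σ: μ = (z₂·x₁ − z₁·x₂)/(z₂ − z₁) = (0.3853·-0.31 − (-0.8064)·0.18)/1.192 = 0.02.
Then σ = (x₂ − x₁)/(z₂ − z₁) = (0.18 − -0.31)/1.192 = 0.41.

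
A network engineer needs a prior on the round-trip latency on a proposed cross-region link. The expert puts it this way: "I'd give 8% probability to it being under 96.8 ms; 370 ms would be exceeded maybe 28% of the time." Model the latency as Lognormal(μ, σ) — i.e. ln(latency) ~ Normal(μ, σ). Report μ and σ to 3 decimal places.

μ ≈ 5.520, σ ≈ 0.675

If T ~ Lognormal(μ,σ) then ln T ~ Normal(μ,σ), so the p-quantile of ln T is μ + z_p·σ.
ln(96.8) = 4.573 and ln(370) = 5.914; z_{0.08} = -1.405, z_{0.72} = 0.5828.
σ = (5.914 − 4.573)/(0.5828 − (-1.405)) = 0.675.
μ = 4.573 − (-1.405)·0.675 = 5.520.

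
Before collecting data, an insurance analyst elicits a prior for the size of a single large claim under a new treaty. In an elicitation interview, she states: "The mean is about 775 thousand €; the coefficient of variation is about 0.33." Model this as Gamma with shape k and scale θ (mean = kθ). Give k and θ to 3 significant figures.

For Gamma(k, scale θ): mean = kθ, variance = kθ², so CV = 1/√k.
CV = 0.33, hence k = 1/CV² = 9.18.
Then θ = mean/k = 775/9.18 = 84.4.

k ≈ 9.18, θ ≈ 84.4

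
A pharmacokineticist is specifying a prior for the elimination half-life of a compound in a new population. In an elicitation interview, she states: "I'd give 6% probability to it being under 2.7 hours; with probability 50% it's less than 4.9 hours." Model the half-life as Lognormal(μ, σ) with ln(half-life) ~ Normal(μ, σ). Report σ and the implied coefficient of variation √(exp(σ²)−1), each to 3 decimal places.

σ ≈ 0.383, CV ≈ 0.398

If T ~ Lognormal(μ,σ) then ln T ~ Normal(μ,σ), so the p-quantile of ln T is μ + z_p·σ.
ln(2.7) = 0.9933 and ln(4.9) = 1.589; z_{0.06} = -1.555, z_{0.5} = 0.
σ = (1.589 − 0.9933)/(0 − (-1.555)) = 0.383.
μ = 0.9933 − (-1.555)·0.383 = 1.589.
CV = √(exp(σ²)−1) = √(exp(0.1469)−1) = 0.398.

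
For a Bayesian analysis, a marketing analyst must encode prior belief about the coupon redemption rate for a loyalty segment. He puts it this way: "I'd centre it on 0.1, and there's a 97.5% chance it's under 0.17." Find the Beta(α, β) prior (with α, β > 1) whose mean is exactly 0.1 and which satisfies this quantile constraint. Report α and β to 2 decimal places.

With mean 0.1 fixed, write α = 0.1s, β = 0.9s where s = α+β.
Need P(θ < 0.17) = 0.975 under Beta(0.1s, 0.9s). Normal approximation: (q−m)/√(m(1−m)/s) ≈ z_{0.975} = 1.96, so s ≈ 0.1·0.9·(1.96)²/(0.17−0.1)² = 70.6.
At s = 70.6: P(θ<0.17) ≈ 0.961. Adjusting to match 0.975 gives s ≈ 88.72.
So α = 0.1·88.72 ≈ 8.87, β = 0.9·88.72 ≈ 79.85.

α ≈ 8.87, β ≈ 79.85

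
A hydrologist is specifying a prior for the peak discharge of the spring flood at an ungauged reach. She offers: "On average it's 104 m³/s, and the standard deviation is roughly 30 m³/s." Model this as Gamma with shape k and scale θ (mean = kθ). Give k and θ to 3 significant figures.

For Gamma(k, scale θ): mean = kθ, variance = kθ², so CV = 1/√k.
CV = SD/mean = 30/104 = 0.2885, hence k = 1/CV² = 12.
Then θ = mean/k = 104/12 = 8.65.

k ≈ 12, θ ≈ 8.65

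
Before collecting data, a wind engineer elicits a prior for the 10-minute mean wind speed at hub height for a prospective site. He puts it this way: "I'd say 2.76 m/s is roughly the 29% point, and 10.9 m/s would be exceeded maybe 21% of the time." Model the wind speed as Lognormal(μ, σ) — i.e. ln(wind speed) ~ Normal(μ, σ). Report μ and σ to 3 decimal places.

If T ~ Lognormal(μ,σ) then ln T ~ Normal(μ,σ), so the p-quantile of ln T is μ + z_p·σ.
ln(2.76) = 1.015 and ln(10.9) = 2.389; z_{0.29} = -0.5534, z_{0.79} = 0.8064.
σ = (2.389 − 1.015)/(0.8064 − (-0.5534)) = 1.010.
μ = 1.015 − (-0.5534)·1.010 = 1.574.

μ ≈ 1.574, σ ≈ 1.010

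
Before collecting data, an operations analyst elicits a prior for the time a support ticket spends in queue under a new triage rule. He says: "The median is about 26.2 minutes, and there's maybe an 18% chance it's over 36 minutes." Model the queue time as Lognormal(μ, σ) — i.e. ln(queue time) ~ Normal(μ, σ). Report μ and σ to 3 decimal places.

If T ~ Lognormal(μ,σ) then ln T ~ Normal(μ,σ), so the p-quantile of ln T is μ + z_p·σ.
ln(26.2) = 3.266 and ln(36) = 3.584; z_{0.5} = 0, z_{0.82} = 0.9154.
σ = (3.584 − 3.266)/(0.9154 − (0)) = 0.347.
μ = 3.266 − (0)·0.347 = 3.266.

μ ≈ 3.266, σ ≈ 0.347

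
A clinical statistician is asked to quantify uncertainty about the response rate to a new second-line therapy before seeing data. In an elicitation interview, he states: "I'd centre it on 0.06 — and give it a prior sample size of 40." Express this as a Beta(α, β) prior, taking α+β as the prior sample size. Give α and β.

α = 2.4, β = 37.6

Under the effective-sample-size interpretation, Beta(α, β) has prior mean α/(α+β) and prior sample size α+β.
So α+β = 40 and α/(α+β) = 0.06, giving α = 0.06·40 = 2.4 and β = 40 − 2.4 = 37.6.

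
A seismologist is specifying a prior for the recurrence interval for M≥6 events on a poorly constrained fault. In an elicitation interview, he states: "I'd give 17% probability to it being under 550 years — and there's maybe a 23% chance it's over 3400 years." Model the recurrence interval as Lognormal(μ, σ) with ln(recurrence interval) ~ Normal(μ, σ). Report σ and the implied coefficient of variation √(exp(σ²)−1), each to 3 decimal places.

If T ~ Lognormal(μ,σ) then ln T ~ Normal(μ,σ), so the p-quantile of ln T is μ + z_p·σ.
ln(550) = 6.31 and ln(3400) = 8.132; z_{0.17} = -0.9542, z_{0.77} = 0.7388.
σ = (8.132 − 6.31)/(0.7388 − (-0.9542)) = 1.076.
μ = 6.31 − (-0.9542)·1.076 = 7.337.
CV = √(exp(σ²)−1) = √(exp(1.1577)−1) = 1.477.

σ ≈ 1.076, CV ≈ 1.477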